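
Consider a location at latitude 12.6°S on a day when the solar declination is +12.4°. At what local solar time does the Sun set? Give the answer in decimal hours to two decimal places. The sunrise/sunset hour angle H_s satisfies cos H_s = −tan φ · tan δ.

17.81 h

−tan φ tan δ = −(-0.2235)(0.2199) = 0.0491; H_s = arccos(0.0491) = 87.19°.
Sunset is at 12 + H_s/15 = 12 + 5.813 = 17.813 h local solar time.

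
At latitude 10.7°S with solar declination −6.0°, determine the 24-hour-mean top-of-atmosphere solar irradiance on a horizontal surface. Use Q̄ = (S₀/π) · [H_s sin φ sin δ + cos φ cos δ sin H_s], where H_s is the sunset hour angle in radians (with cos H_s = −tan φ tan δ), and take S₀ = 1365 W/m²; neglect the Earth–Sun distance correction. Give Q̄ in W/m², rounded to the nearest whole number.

438 W/m²

−tan φ tan δ = −(-0.1890)(-0.1051) = -0.0199; H_s = arccos(-0.0199) = 91.14°. In radians, H_s = 1.5907.
H_s sin φ sin δ = 1.5907 × -0.1857 × -0.1045 = 0.0309.
cos φ cos δ sin H_s = 0.9826 × 0.9945 × 0.9998 = 0.9770.
Q̄ = (1365/π) × (0.0309 + 0.9770) = 434.49 × 1.0079 = 437.92 W/m².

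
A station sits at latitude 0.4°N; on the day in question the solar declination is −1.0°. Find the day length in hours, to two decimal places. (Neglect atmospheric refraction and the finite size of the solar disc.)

12.00 hours

The sunset hour angle satisfies cos H_s = −tan φ tan δ = 0.0001, giving H_s = 89.99°.
Day length = 2 H_s / 15° h⁻¹ = 179.98° / 15 = 11.999 h.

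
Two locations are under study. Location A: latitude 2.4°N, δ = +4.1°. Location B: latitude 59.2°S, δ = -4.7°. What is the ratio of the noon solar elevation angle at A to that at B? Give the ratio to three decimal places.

2.487

A: 90° − |2.4 − (4.1)| = 88.30°.
B: 90° − |-59.2 − (-4.7)| = 35.50°.
Ratio A/B = 88.3000 / 35.5000 = 2.4873.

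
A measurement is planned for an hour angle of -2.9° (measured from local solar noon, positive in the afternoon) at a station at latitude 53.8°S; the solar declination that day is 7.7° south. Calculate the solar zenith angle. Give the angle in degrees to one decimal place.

With φ = -53.8°, δ = -7.7°, H = -2.90°: sin φ sin δ = 0.1081, cos φ cos δ cos H = 0.5845, so cos θ_z = 0.6926.
θ_z = arccos(0.6926) = 46.16°.

46.2°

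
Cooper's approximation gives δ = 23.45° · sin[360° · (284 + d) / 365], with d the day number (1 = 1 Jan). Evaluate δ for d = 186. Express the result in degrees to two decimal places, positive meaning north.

360 × (284 + 186) / 365 = 463.562°; sin(463.562°) = 0.9721.
δ = 23.45 × 0.9721 = 22.796° ≈ +22.80°.

+22.80°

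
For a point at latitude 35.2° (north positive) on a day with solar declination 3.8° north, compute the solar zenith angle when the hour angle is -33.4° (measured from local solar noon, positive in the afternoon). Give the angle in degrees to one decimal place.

With φ = 35.2°, δ = 3.8°, H = -33.40°: sin φ sin δ = 0.0382, cos φ cos δ cos H = 0.6807, so cos θ_z = 0.7189.
θ_z = arccos(0.7189) = 44.04°.

44.0°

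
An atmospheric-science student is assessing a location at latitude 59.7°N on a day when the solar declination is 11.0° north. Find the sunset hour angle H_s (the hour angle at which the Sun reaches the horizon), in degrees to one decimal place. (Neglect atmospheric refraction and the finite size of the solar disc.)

109.4°

−tan φ tan δ = −(1.7113)(0.1944) = -0.3327; H_s = arccos(-0.3327) = 109.43°.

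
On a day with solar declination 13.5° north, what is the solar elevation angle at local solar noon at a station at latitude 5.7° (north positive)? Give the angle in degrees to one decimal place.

At local solar noon the hour angle is zero, so the elevation is 90° − |φ − δ| = 90° − |5.7° − (13.5°)| = 90° − 7.8° = 82.2°.

82.2°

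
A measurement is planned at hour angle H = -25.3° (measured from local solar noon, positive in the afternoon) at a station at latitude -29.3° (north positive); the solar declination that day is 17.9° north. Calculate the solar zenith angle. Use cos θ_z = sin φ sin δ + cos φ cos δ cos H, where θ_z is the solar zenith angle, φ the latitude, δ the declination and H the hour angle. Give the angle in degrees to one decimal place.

cos θ_z = sin(-29.3°) sin(17.9°) + cos(-29.3°) cos(17.9°) cos(-25.30°) = -0.1504 + 0.7503 = 0.5999.
θ_z = arccos(0.5999) = 53.14°.

53.1°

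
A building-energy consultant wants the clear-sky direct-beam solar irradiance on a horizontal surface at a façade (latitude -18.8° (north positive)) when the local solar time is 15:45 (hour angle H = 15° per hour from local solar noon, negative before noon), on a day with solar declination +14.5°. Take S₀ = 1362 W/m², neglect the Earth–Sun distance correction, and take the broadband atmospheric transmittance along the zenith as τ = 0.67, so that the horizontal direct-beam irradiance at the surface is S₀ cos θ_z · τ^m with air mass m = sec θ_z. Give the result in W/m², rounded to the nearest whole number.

Hour angle H = 15° × (15.75 − 12) = 56.25°.
cos θ_z = sin φ sin δ + cos φ cos δ cos H = (-0.3223)(0.2504) + (0.9466)(0.9681)(0.5556) = 0.4284.
Air mass m = 1/cos θ_z = 1/0.4284 = 2.334; τ^m = 0.67^2.334 = 0.3927.
Surface direct beam = 1362 × 0.4284 × 0.3927 = 229.13 W/m².

229 W/m²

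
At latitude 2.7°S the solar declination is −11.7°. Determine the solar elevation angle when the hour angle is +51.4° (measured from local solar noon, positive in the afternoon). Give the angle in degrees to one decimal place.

38.3°

cos θ_z = sin(-2.7°) sin(-11.7°) + cos(-2.7°) cos(-11.7°) cos(51.40°) = 0.0096 + 0.6102 = 0.6198.
θ_z = arccos(0.6198) = 51.70°, so the elevation is 90° − 51.70° = 38.30°.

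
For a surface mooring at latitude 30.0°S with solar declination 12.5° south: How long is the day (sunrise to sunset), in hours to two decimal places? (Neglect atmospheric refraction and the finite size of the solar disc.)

cos H_s = −tan(-30.0°) · tan(-12.5°) = -0.1280, so H_s = arccos(-0.1280) = 97.35°.
Day length = 2 H_s / 15° h⁻¹ = 194.70° / 15 = 12.980 h.

12.98 hours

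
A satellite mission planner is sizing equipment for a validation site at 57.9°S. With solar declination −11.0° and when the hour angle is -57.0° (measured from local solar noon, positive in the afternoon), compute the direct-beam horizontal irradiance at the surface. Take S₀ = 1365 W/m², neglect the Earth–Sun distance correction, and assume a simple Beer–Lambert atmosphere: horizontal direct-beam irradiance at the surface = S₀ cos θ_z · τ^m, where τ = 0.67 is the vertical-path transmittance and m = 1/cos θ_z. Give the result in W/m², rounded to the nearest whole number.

cos θ_z = sin φ sin δ + cos φ cos δ cos H = (-0.8471)(-0.1908) + (0.5314)(0.9816)(0.5446) = 0.4457.
Air mass m = 1/cos θ_z = 1/0.4457 = 2.244; τ^m = 0.67^2.244 = 0.4071.
Surface direct beam = 1365 × 0.4457 × 0.4071 = 247.67 W/m².

248 W/m²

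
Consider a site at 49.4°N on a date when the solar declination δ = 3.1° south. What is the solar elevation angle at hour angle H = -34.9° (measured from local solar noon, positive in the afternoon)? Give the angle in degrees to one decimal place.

With φ = 49.4°, δ = -3.1°, H = -34.90°: sin φ sin δ = -0.0411, cos φ cos δ cos H = 0.5330, so cos θ_z = 0.4919.
θ_z = arccos(0.4919) = 60.53°, so the elevation is 90° − 60.53° = 29.47°.

29.5°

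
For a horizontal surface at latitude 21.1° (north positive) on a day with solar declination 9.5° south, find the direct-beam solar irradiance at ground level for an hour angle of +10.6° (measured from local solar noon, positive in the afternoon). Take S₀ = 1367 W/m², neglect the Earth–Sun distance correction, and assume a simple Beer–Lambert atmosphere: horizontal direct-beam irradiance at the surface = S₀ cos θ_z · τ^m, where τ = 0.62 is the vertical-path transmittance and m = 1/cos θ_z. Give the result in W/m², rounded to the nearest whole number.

656 W/m²

With φ = 21.1°, δ = -9.5°, H = 10.60°: sin φ sin δ = -0.0594, cos φ cos δ cos H = 0.9045, so cos θ_z = 0.8451.
Air mass m = 1/cos θ_z = 1/0.8451 = 1.183; τ^m = 0.62^1.183 = 0.5681.
Surface direct beam = 1367 × 0.8451 × 0.5681 = 656.30 W/m².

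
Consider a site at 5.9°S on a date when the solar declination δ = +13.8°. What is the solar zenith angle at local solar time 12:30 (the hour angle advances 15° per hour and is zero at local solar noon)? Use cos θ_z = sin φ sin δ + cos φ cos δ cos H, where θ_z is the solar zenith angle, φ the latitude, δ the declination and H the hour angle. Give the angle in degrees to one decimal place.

Hour angle H = 15° × (12.5 − 12) = 7.50°.
cos θ_z = sin(-5.9°) sin(13.8°) + cos(-5.9°) cos(13.8°) cos(7.50°) = -0.0245 + 0.9577 = 0.9332.
θ_z = arccos(0.9332) = 21.06°.

21.1°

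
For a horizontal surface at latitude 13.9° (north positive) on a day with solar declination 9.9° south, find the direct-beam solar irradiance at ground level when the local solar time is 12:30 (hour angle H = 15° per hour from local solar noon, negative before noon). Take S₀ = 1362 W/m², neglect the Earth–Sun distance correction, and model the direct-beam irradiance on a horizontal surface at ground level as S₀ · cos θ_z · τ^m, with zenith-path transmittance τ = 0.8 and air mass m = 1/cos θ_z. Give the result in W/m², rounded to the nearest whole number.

Hour angle H = 15° × (12.5 − 12) = 7.50°.
With φ = 13.9°, δ = -9.9°, H = 7.50°: sin φ sin δ = -0.0413, cos φ cos δ cos H = 0.9481, so cos θ_z = 0.9068.
Air mass m = 1/cos θ_z = 1/0.9068 = 1.103; τ^m = 0.8^1.103 = 0.7818.
Surface direct beam = 1362 × 0.9068 × 0.7818 = 965.57 W/m².

966 W/m²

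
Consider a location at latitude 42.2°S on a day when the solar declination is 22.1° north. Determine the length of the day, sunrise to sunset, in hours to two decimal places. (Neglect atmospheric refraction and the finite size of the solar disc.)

−tan φ tan δ = −(-0.9067)(0.4061) = 0.3682; H_s = arccos(0.3682) = 68.40°.
Day length = 2 H_s / 15° h⁻¹ = 136.80° / 15 = 9.120 h.

9.12 hours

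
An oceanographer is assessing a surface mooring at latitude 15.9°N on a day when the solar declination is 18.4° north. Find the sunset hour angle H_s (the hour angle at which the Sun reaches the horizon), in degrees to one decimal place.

cos H_s = −tan(15.9°) · tan(18.4°) = -0.0948, so H_s = arccos(-0.0948) = 95.44°.

95.4°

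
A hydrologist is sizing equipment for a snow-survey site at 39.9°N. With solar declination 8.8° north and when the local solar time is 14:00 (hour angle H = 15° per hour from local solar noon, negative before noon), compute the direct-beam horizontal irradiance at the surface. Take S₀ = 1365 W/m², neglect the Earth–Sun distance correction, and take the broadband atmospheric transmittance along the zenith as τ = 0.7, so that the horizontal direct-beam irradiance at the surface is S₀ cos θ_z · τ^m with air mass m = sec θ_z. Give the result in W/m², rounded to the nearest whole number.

Hour angle H = 15° × (14 − 12) = 30.00°.
cos θ_z = sin φ sin δ + cos φ cos δ cos H = (0.6414)(0.1530) + (0.7672)(0.9882)(0.8660) = 0.7547.
Air mass m = 1/cos θ_z = 1/0.7547 = 1.325; τ^m = 0.7^1.325 = 0.6234.
Surface direct beam = 1365 × 0.7547 × 0.6234 = 642.21 W/m².

642 W/m²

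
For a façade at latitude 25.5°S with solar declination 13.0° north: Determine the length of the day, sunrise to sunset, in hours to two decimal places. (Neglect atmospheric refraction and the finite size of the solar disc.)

−tan φ tan δ = −(-0.4770)(0.2309) = 0.1101; H_s = arccos(0.1101) = 83.68°.
Day length = 2 H_s / 15° h⁻¹ = 167.36° / 15 = 11.157 h.

11.16 hours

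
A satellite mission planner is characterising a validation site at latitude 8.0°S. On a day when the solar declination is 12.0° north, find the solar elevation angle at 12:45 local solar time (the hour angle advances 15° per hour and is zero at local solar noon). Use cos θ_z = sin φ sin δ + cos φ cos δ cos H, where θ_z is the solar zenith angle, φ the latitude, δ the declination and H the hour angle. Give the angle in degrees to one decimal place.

67.1°

Hour angle H = 15° × (12.75 − 12) = 11.25°.
cos θ_z = sin(-8.0°) sin(12.0°) + cos(-8.0°) cos(12.0°) cos(11.25°) = -0.0289 + 0.9500 = 0.9211.
θ_z = arccos(0.9211) = 22.91°, so the elevation is 90° − 22.91° = 67.09°.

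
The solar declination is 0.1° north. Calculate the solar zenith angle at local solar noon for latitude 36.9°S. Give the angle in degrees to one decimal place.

37.0°

At local solar noon the hour angle is zero, so the zenith angle is |φ − δ| = |-36.9° − (0.1°)| = 37.0°.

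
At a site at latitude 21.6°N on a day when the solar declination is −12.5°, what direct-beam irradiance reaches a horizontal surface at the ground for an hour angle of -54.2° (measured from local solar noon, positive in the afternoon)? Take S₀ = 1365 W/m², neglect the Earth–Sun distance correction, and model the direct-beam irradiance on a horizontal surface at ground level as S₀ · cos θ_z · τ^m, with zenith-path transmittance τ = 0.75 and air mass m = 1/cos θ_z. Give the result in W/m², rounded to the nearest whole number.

With φ = 21.6°, δ = -12.5°, H = -54.20°: sin φ sin δ = -0.0797, cos φ cos δ cos H = 0.5310, so cos θ_z = 0.4513.
Air mass m = 1/cos θ_z = 1/0.4513 = 2.216; τ^m = 0.75^2.216 = 0.5286.
Surface direct beam = 1365 × 0.4513 × 0.5286 = 325.63 W/m².

326 W/m²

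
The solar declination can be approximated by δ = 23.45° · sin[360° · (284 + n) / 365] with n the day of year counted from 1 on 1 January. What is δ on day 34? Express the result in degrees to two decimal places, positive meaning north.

-16.97°

360 × (284 + 34) / 365 = 313.644°; sin(313.644°) = -0.7236.
δ = 23.45 × -0.7236 = -16.968° ≈ -16.97°.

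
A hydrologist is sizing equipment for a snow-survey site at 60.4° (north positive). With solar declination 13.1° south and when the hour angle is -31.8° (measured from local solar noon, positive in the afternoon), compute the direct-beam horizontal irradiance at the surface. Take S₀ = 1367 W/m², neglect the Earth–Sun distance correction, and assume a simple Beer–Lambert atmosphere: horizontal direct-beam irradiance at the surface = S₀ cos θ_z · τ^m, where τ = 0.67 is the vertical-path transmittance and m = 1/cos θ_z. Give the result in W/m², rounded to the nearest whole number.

44 W/m²

cos θ_z = sin(60.4°) sin(-13.1°) + cos(60.4°) cos(-13.1°) cos(-31.80°) = -0.1971 + 0.4089 = 0.2118.
Air mass m = 1/cos θ_z = 1/0.2118 = 4.721; τ^m = 0.67^4.721 = 0.1510.
Surface direct beam = 1367 × 0.2118 × 0.1510 = 43.72 W/m².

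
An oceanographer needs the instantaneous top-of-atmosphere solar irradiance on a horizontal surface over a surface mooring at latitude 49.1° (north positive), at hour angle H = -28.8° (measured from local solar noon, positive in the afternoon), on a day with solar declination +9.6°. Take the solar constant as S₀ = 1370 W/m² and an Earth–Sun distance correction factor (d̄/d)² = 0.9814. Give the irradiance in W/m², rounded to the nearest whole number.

930 W/m²

cos θ_z = sin φ sin δ + cos φ cos δ cos H = (0.7559)(0.1668) + (0.6547)(0.9860)(0.8763) = 0.6918.
Top-of-atmosphere irradiance = S₀ (d̄/d)² cos θ_z = 1370 × 0.9814 × 0.6918 = 930.14 W/m².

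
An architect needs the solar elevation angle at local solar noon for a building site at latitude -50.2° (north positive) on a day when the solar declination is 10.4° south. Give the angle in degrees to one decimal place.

At local solar noon the hour angle is zero, so the elevation is 90° − |φ − δ| = 90° − |-50.2° − (-10.4°)| = 90° − 39.8° = 50.2°.

50.2°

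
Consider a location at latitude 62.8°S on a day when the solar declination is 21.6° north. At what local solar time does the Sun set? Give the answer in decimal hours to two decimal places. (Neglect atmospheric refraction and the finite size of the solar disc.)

14.64 h

The sunset hour angle satisfies cos H_s = −tan φ tan δ = 0.7704, giving H_s = 39.61°.
Sunset is at 12 + H_s/15 = 12 + 2.641 = 14.641 h local solar time.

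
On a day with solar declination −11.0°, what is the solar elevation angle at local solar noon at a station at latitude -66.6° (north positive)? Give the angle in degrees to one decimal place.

At local solar noon the hour angle is zero, so the elevation is 90° − |φ − δ| = 90° − |-66.6° − (-11.0°)| = 90° − 55.6° = 34.4°.

34.4°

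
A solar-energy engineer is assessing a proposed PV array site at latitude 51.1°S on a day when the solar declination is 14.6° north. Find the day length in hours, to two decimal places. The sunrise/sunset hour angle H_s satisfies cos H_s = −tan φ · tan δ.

cos H_s = −tan(-51.1°) · tan(14.6°) = 0.3228, so H_s = arccos(0.3228) = 71.17°.
Day length = 2 H_s / 15° h⁻¹ = 142.34° / 15 = 9.489 h.

9.49 hours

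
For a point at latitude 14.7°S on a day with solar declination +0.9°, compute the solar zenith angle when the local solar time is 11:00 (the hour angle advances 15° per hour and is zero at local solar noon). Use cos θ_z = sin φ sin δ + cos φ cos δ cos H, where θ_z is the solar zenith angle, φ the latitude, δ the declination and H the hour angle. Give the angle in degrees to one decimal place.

Hour angle H = 15° × (11 − 12) = -15.00°.
With φ = -14.7°, δ = 0.9°, H = -15.00°: sin φ sin δ = -0.0040, cos φ cos δ cos H = 0.9342, so cos θ_z = 0.9302.
θ_z = arccos(0.9302) = 21.53°.

21.5°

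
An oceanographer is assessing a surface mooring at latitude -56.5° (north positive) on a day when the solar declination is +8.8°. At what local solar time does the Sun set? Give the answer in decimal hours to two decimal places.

cos H_s = −tan(-56.5°) · tan(8.8°) = 0.2339, so H_s = arccos(0.2339) = 76.47°.
Sunset is at 12 + H_s/15 = 12 + 5.098 = 17.098 h local solar time.

17.10 h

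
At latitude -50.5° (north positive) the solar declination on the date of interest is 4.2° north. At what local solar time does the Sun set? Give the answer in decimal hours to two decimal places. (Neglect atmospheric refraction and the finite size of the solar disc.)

17.66 h

−tan φ tan δ = −(-1.2131)(0.0734) = 0.0890; H_s = arccos(0.0890) = 84.89°.
Sunset is at 12 + H_s/15 = 12 + 5.659 = 17.659 h local solar time.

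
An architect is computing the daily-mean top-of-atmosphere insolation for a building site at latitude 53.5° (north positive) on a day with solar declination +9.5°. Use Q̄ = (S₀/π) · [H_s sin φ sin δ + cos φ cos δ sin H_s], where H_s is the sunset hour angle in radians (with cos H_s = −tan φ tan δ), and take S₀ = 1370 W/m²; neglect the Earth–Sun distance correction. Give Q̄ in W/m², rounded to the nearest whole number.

The sunset hour angle satisfies cos H_s = −tan φ tan δ = -0.2262, giving H_s = 103.07°. In radians, H_s = 1.7989.
H_s sin φ sin δ = 1.7989 × 0.8039 × 0.1650 = 0.2386.
cos φ cos δ sin H_s = 0.5948 × 0.9863 × 0.9741 = 0.5715.
Q̄ = (1370/π) × (0.2386 + 0.5715) = 436.08 × 0.8101 = 353.27 W/m².

353 W/m²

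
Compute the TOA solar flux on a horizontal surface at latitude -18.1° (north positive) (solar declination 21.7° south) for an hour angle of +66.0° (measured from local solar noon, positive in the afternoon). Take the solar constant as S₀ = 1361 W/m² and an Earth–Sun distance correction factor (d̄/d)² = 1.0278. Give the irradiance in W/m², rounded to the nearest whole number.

663 W/m²

With φ = -18.1°, δ = -21.7°, H = 66.00°: sin φ sin δ = 0.1149, cos φ cos δ cos H = 0.3592, so cos θ_z = 0.4741.
Top-of-atmosphere irradiance = S₀ (d̄/d)² cos θ_z = 1361 × 1.0278 × 0.4741 = 663.19 W/m².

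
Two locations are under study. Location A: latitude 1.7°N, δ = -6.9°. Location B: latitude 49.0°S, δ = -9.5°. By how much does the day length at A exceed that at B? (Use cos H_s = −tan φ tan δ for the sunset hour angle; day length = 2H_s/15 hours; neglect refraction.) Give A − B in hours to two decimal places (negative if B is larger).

A: H_s = arccos(−tan 1.7° · tan -6.9°) = 89.79°, so 2H_s/15 = 11.9720 h.
B: H_s = arccos(−tan -49.0° · tan -9.5°) = 101.10°, so 2H_s/15 = 13.4800 h.
A − B = 11.9720 − 13.4800 = -1.5080 h.

-1.51 h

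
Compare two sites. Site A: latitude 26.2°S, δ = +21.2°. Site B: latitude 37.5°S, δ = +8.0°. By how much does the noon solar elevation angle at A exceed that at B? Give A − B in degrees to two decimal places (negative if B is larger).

-1.90°

A: 90° − |-26.2 − (21.2)| = 42.60°.
B: 90° − |-37.5 − (8.0)| = 44.50°.
A − B = 42.60 − 44.50 = -1.90°.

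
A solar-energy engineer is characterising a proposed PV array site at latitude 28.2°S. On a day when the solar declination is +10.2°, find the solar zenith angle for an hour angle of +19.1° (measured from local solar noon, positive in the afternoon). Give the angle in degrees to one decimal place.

cos θ_z = sin(-28.2°) sin(10.2°) + cos(-28.2°) cos(10.2°) cos(19.10°) = -0.0837 + 0.8196 = 0.7359.
θ_z = arccos(0.7359) = 42.62°.

42.6°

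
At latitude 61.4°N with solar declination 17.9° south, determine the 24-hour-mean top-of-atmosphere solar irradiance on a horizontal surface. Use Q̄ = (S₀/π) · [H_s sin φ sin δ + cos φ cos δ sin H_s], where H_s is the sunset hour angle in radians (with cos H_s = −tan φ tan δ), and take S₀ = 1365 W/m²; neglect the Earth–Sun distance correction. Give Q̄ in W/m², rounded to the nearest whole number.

−tan φ tan δ = −(1.8341)(-0.3230) = 0.5924; H_s = arccos(0.5924) = 53.67°. In radians, H_s = 0.9367.
H_s sin φ sin δ = 0.9367 × 0.8780 × -0.3074 = -0.2528.
cos φ cos δ sin H_s = 0.4787 × 0.9516 × 0.8056 = 0.3670.
Q̄ = (1365/π) × (-0.2528 + 0.3670) = 434.49 × 0.1142 = 49.62 W/m².

50 W/m²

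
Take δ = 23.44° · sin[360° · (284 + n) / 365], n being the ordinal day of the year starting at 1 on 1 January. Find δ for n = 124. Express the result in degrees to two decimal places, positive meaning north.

360 × (284 + 124) / 365 = 402.411°; sin(402.411°) = 0.6744.
δ = 23.44 × 0.6744 = 15.808° ≈ +15.81°.

+15.81°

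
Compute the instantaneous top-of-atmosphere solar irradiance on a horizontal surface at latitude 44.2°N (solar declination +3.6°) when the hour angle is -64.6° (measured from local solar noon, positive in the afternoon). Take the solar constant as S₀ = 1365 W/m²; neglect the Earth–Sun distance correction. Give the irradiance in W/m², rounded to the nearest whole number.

479 W/m²

cos θ_z = sin φ sin δ + cos φ cos δ cos H = (0.6972)(0.0628) + (0.7169)(0.9980)(0.4289) = 0.3506.
Top-of-atmosphere irradiance = S₀ cos θ_z = 1365 × 0.3506 = 478.57 W/m².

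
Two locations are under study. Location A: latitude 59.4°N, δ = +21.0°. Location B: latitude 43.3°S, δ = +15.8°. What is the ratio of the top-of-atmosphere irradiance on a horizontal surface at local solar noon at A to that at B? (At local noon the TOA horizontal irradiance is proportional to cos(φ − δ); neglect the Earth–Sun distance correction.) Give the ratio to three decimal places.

1.526

A: cos θ_z = cos(59.4° − (21.0°)) = 0.7837.
B: cos θ_z = cos(-43.3° − (15.8°)) = 0.5135.
Ratio A/B = 0.7837 / 0.5135 = 1.5262.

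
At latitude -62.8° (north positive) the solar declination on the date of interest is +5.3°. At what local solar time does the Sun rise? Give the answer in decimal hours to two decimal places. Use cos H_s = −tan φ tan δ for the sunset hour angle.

cos H_s = −tan(-62.8°) · tan(5.3°) = 0.1805, so H_s = arccos(0.1805) = 79.60°.
Sunrise is at 12 − H_s/15 = 12 − 5.307 = 6.693 h local solar time.

6.69 h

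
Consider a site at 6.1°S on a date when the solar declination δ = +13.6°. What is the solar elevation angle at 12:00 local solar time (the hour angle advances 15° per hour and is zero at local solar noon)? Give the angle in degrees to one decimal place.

Hour angle H = 15° × (12 − 12) = 0.00°.
cos θ_z = sin(-6.1°) sin(13.6°) + cos(-6.1°) cos(13.6°) cos(0.00°) = -0.0250 + 0.9665 = 0.9415.
θ_z = arccos(0.9415) = 19.69°, so the elevation is 90° − 19.69° = 70.31°.

70.3°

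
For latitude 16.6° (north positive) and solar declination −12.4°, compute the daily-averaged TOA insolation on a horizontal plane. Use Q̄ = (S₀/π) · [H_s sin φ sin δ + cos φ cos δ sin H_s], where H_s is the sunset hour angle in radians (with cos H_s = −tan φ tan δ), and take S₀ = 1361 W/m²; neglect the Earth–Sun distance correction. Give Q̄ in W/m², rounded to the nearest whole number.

The sunset hour angle satisfies cos H_s = −tan φ tan δ = 0.0655, giving H_s = 86.24°. In radians, H_s = 1.5052.
H_s sin φ sin δ = 1.5052 × 0.2857 × -0.2147 = -0.0923.
cos φ cos δ sin H_s = 0.9583 × 0.9767 × 0.9978 = 0.9339.
Q̄ = (1361/π) × (-0.0923 + 0.9339) = 433.22 × 0.8416 = 364.60 W/m².

365 W/m²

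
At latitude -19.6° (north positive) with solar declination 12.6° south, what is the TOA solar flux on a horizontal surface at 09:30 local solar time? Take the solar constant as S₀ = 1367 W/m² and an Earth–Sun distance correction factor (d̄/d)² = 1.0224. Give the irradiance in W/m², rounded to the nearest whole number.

Hour angle H = 15° × (9.5 − 12) = -37.50°.
cos θ_z = sin(-19.6°) sin(-12.6°) + cos(-19.6°) cos(-12.6°) cos(-37.50°) = 0.0732 + 0.7294 = 0.8026.
Top-of-atmosphere irradiance = S₀ (d̄/d)² cos θ_z = 1367 × 1.0224 × 0.8026 = 1121.73 W/m².

1122 W/m²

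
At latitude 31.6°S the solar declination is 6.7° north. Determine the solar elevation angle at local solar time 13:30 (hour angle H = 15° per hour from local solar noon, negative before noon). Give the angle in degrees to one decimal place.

46.1°

Hour angle H = 15° × (13.5 − 12) = 22.50°.
cos θ_z = sin(-31.6°) sin(6.7°) + cos(-31.6°) cos(6.7°) cos(22.50°) = -0.0611 + 0.7815 = 0.7204.
θ_z = arccos(0.7204) = 43.91°, so the elevation is 90° − 43.91° = 46.09°.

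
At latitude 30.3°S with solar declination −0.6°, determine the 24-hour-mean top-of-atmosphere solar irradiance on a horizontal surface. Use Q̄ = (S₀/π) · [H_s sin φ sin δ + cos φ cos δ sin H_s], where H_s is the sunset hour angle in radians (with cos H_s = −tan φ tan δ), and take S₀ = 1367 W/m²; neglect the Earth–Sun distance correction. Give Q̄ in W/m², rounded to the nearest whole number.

379 W/m²

cos H_s = −tan(-30.3°) · tan(-0.6°) = -0.0061, so H_s = arccos(-0.0061) = 90.35°. In radians, H_s = 1.5769.
H_s sin φ sin δ = 1.5769 × -0.5045 × -0.0105 = 0.0084.
cos φ cos δ sin H_s = 0.8634 × 0.9999 × 1.0000 = 0.8633.
Q̄ = (1367/π) × (0.0084 + 0.8633) = 435.13 × 0.8717 = 379.30 W/m².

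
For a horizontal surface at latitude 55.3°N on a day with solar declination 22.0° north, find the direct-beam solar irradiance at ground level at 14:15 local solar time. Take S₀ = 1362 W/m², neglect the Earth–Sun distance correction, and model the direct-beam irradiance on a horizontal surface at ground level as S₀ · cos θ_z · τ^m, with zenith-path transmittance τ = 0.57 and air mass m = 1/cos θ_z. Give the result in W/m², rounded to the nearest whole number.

479 W/m²

Hour angle H = 15° × (14.25 − 12) = 33.75°.
With φ = 55.3°, δ = 22.0°, H = 33.75°: sin φ sin δ = 0.3080, cos φ cos δ cos H = 0.4389, so cos θ_z = 0.7469.
Air mass m = 1/cos θ_z = 1/0.7469 = 1.339; τ^m = 0.57^1.339 = 0.4711.
Surface direct beam = 1362 × 0.7469 × 0.4711 = 479.24 W/m².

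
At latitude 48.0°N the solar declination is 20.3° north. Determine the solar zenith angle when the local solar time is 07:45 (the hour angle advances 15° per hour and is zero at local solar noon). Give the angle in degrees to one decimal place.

57.6°

Hour angle H = 15° × (7.75 − 12) = -63.75°.
cos θ_z = sin(48.0°) sin(20.3°) + cos(48.0°) cos(20.3°) cos(-63.75°) = 0.2578 + 0.2776 = 0.5354.
θ_z = arccos(0.5354) = 57.63°.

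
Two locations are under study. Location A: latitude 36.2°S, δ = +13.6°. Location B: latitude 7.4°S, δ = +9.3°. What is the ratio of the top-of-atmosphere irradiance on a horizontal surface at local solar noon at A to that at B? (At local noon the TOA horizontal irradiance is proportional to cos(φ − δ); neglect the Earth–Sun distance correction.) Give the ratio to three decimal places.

A: cos θ_z = cos(-36.2° − (13.6°)) = 0.6455.
B: cos θ_z = cos(-7.4° − (9.3°)) = 0.9578.
Ratio A/B = 0.6455 / 0.9578 = 0.6739.

0.674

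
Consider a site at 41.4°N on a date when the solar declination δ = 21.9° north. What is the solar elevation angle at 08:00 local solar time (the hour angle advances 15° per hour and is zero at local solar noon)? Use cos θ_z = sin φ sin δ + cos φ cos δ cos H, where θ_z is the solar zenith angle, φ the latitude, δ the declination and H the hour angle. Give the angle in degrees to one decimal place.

36.5°

Hour angle H = 15° × (8 − 12) = -60.00°.
cos θ_z = sin φ sin δ + cos φ cos δ cos H = (0.6613)(0.3730) + (0.7501)(0.9278)(0.5000) = 0.5946.
θ_z = arccos(0.5946) = 53.52°, so the elevation is 90° − 53.52° = 36.48°.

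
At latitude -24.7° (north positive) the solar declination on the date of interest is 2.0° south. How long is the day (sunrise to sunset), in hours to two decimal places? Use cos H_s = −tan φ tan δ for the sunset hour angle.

−tan φ tan δ = −(-0.4599)(-0.0349) = -0.0161; H_s = arccos(-0.0161) = 90.92°.
Day length = 2 H_s / 15° h⁻¹ = 181.84° / 15 = 12.123 h.

12.12 hours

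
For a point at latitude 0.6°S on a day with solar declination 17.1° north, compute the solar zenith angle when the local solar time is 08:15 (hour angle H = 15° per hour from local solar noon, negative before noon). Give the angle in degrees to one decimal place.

Hour angle H = 15° × (8.25 − 12) = -56.25°.
cos θ_z = sin(-0.6°) sin(17.1°) + cos(-0.6°) cos(17.1°) cos(-56.25°) = -0.0031 + 0.5310 = 0.5279.
θ_z = arccos(0.5279) = 58.14°.

58.1°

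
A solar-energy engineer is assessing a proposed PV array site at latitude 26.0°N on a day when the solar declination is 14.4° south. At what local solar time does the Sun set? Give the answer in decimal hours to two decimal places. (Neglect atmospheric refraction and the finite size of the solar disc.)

17.52 h

cos H_s = −tan(26.0°) · tan(-14.4°) = 0.1252, so H_s = arccos(0.1252) = 82.81°.
Sunset is at 12 + H_s/15 = 12 + 5.521 = 17.521 h local solar time.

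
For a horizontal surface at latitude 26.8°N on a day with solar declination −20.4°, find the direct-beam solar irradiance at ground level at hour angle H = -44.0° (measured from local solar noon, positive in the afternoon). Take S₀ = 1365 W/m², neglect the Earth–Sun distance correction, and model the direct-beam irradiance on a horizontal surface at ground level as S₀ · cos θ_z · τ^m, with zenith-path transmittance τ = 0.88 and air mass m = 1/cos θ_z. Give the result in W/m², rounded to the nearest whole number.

cos θ_z = sin(26.8°) sin(-20.4°) + cos(26.8°) cos(-20.4°) cos(-44.00°) = -0.1572 + 0.6018 = 0.4446.
Air mass m = 1/cos θ_z = 1/0.4446 = 2.249; τ^m = 0.88^2.249 = 0.7501.
Surface direct beam = 1365 × 0.4446 × 0.7501 = 455.22 W/m².

455 W/m²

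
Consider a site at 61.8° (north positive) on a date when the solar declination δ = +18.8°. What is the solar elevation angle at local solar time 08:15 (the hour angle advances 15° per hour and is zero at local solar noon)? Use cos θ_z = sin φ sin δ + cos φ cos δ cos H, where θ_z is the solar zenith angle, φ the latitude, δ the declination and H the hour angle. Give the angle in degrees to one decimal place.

Hour angle H = 15° × (8.25 − 12) = -56.25°.
With φ = 61.8°, δ = 18.8°, H = -56.25°: sin φ sin δ = 0.2840, cos φ cos δ cos H = 0.2485, so cos θ_z = 0.5325.
θ_z = arccos(0.5325) = 57.83°, so the elevation is 90° − 57.83° = 32.17°.

32.2°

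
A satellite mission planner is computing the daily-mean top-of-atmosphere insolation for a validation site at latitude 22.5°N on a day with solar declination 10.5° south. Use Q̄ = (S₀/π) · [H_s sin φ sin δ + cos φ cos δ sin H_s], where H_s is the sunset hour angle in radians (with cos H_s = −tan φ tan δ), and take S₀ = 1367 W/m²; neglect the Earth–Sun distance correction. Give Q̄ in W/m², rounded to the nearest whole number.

349 W/m²

cos H_s = −tan(22.5°) · tan(-10.5°) = 0.0768, so H_s = arccos(0.0768) = 85.60°. In radians, H_s = 1.4940.
H_s sin φ sin δ = 1.4940 × 0.3827 × -0.1822 = -0.1042.
cos φ cos δ sin H_s = 0.9239 × 0.9833 × 0.9971 = 0.9058.
Q̄ = (1367/π) × (-0.1042 + 0.9058) = 435.13 × 0.8016 = 348.80 W/m².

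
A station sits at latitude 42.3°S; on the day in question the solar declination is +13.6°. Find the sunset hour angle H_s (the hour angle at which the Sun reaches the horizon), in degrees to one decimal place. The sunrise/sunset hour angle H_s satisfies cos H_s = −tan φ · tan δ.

The sunset hour angle satisfies cos H_s = −tan φ tan δ = 0.2201, giving H_s = 77.29°.

77.3°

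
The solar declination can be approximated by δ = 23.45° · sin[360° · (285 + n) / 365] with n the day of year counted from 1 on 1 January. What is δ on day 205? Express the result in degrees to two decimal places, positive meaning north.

360 × (285 + 205) / 365 = 483.288°; sin(483.288°) = 0.8359.
δ = 23.45 × 0.8359 = 19.602° ≈ +19.60°.

+19.60°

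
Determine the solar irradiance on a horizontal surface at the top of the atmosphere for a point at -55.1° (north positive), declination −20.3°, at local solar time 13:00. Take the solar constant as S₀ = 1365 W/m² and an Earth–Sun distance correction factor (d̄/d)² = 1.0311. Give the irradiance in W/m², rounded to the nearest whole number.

1130 W/m²

Hour angle H = 15° × (13 − 12) = 15.00°.
With φ = -55.1°, δ = -20.3°, H = 15.00°: sin φ sin δ = 0.2845, cos φ cos δ cos H = 0.5183, so cos θ_z = 0.8028.
Top-of-atmosphere irradiance = S₀ (d̄/d)² cos θ_z = 1365 × 1.0311 × 0.8028 = 1129.90 W/m².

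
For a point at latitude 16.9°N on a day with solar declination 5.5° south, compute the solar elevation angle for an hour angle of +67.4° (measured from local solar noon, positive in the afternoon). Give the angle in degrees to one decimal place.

19.8°

cos θ_z = sin(16.9°) sin(-5.5°) + cos(16.9°) cos(-5.5°) cos(67.40°) = -0.0279 + 0.3660 = 0.3381.
θ_z = arccos(0.3381) = 70.24°, so the elevation is 90° − 70.24° = 19.76°.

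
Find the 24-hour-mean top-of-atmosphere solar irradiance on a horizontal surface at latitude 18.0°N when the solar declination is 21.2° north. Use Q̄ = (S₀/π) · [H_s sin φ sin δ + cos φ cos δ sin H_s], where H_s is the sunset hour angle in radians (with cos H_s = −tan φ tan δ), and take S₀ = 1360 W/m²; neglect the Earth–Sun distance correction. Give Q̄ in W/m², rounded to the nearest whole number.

cos H_s = −tan(18.0°) · tan(21.2°) = -0.1260, so H_s = arccos(-0.1260) = 97.24°. In radians, H_s = 1.6972.
H_s sin φ sin δ = 1.6972 × 0.3090 × 0.3616 = 0.1896.
cos φ cos δ sin H_s = 0.9511 × 0.9323 × 0.9920 = 0.8796.
Q̄ = (1360/π) × (0.1896 + 0.8796) = 432.90 × 1.0692 = 462.86 W/m².

463 W/m²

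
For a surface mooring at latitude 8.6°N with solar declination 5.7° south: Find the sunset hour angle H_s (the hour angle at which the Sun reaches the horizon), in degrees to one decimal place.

The sunset hour angle satisfies cos H_s = −tan φ tan δ = 0.0151, giving H_s = 89.13°.

89.1°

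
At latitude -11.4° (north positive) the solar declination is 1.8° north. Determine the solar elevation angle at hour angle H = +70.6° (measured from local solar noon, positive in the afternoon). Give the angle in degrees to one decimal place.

18.6°

cos θ_z = sin(-11.4°) sin(1.8°) + cos(-11.4°) cos(1.8°) cos(70.60°) = -0.0062 + 0.3254 = 0.3192.
θ_z = arccos(0.3192) = 71.39°, so the elevation is 90° − 71.39° = 18.61°.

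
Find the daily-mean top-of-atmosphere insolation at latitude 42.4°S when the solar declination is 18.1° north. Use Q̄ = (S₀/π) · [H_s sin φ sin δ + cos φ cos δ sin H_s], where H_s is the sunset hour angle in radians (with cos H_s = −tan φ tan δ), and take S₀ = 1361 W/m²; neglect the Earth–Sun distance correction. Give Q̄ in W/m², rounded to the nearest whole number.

cos H_s = −tan(-42.4°) · tan(18.1°) = 0.2985, so H_s = arccos(0.2985) = 72.63°. In radians, H_s = 1.2676.
H_s sin φ sin δ = 1.2676 × -0.6743 × 0.3107 = -0.2656.
cos φ cos δ sin H_s = 0.7385 × 0.9505 × 0.9544 = 0.6699.
Q̄ = (1361/π) × (-0.2656 + 0.6699) = 433.22 × 0.4043 = 175.15 W/m².

175 W/m²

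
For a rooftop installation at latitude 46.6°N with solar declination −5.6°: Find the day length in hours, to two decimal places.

11.21 hours

−tan φ tan δ = −(1.0575)(-0.0981) = 0.1037; H_s = arccos(0.1037) = 84.05°.
Day length = 2 H_s / 15° h⁻¹ = 168.10° / 15 = 11.207 h.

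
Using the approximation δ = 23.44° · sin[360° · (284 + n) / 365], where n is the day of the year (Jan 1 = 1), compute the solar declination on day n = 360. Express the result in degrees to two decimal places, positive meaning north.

360 × (284 + 360) / 365 = 635.178°; sin(635.178°) = -0.9959.
δ = 23.44 × -0.9959 = -23.344° ≈ -23.34°.

-23.34°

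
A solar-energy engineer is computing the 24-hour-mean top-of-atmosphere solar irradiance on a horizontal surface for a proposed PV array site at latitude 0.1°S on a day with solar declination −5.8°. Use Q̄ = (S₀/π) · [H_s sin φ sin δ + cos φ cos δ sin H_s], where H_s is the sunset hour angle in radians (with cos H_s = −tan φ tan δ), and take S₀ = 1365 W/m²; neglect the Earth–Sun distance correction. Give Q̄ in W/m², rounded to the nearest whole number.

432 W/m²

−tan φ tan δ = −(-0.0017)(-0.1016) = -0.0002; H_s = arccos(-0.0002) = 90.01°. In radians, H_s = 1.5710.
H_s sin φ sin δ = 1.5710 × -0.0017 × -0.1011 = 0.0003.
cos φ cos δ sin H_s = 1.0000 × 0.9949 × 1.0000 = 0.9949.
Q̄ = (1365/π) × (0.0003 + 0.9949) = 434.49 × 0.9952 = 432.40 W/m².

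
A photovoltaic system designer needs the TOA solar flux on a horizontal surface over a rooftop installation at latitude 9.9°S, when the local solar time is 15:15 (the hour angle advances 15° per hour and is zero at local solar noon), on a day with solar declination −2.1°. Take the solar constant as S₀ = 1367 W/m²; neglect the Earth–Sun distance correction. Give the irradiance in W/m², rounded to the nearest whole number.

896 W/m²

Hour angle H = 15° × (15.25 − 12) = 48.75°.
With φ = -9.9°, δ = -2.1°, H = 48.75°: sin φ sin δ = 0.0063, cos φ cos δ cos H = 0.6491, so cos θ_z = 0.6554.
Top-of-atmosphere irradiance = S₀ cos θ_z = 1367 × 0.6554 = 895.93 W/m².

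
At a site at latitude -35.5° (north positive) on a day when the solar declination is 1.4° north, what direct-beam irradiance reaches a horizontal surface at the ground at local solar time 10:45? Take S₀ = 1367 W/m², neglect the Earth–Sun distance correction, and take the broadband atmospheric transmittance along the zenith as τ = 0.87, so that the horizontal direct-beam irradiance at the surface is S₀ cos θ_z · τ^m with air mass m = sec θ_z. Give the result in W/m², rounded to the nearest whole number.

860 W/m²

Hour angle H = 15° × (10.75 − 12) = -18.75°.
With φ = -35.5°, δ = 1.4°, H = -18.75°: sin φ sin δ = -0.0142, cos φ cos δ cos H = 0.7707, so cos θ_z = 0.7565.
Air mass m = 1/cos θ_z = 1/0.7565 = 1.322; τ^m = 0.87^1.322 = 0.8318.
Surface direct beam = 1367 × 0.7565 × 0.8318 = 860.19 W/m².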